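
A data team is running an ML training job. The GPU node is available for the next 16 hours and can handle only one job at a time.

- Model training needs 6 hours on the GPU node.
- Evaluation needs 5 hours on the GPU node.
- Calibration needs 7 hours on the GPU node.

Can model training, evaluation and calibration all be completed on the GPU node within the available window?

No

Running back to back, the jobs need 6 + 5 + 7 = 18 hours on the GPU node.
Since 18 > 16, they cannot all fit.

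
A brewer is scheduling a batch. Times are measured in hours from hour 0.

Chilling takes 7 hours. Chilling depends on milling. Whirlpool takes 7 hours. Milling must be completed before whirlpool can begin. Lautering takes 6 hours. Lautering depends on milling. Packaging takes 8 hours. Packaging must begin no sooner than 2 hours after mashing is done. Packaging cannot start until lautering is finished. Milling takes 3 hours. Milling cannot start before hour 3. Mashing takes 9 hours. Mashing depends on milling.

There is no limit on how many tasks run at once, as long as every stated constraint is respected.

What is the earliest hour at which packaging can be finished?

25

Milling waits on its own release at hour 3, so it starts at hour 3 and finishes at 3 + 3 = hour 6.
After milling (finishes hour 6), lautering can start at hour 6 and finishes at hour 12.
Mashing waits on milling (finishes hour 6), so it starts at hour 6 and finishes at 6 + 9 = hour 15.
For packaging: mashing (finishes hour 15, plus 2-hour gap → hour 17); lautering (finishes hour 12). Taking the maximum gives a start of hour 17, and it finishes at 17 + 8 = hour 25.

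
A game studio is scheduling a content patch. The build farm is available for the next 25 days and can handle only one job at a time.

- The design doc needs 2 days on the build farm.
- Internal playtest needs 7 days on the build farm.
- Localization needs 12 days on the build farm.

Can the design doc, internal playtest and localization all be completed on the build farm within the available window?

Yes

Running back to back, the jobs need 2 + 7 + 12 = 21 days on the build farm.
Since 21 ≤ 25, they fit within the window.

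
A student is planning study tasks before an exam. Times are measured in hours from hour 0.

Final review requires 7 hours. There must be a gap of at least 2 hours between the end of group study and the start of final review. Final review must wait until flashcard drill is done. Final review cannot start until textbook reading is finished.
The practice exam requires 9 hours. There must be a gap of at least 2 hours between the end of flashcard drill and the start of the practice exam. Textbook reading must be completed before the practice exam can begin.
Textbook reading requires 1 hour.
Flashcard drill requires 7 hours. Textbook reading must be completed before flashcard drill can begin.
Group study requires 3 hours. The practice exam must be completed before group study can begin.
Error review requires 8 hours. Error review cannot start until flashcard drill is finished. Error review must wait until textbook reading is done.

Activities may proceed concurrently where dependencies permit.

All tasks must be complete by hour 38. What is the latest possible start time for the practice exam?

17

Nothing follows final review; the deadline of hour 38 is its only limit. It must start by 38 − 7 = hour 31.
Since final review (must start by hour 31, minus 2-hour gap → hour 29) depends on it, group study must finish by hour 29. Backing off its 3-hour duration gives a latest start of hour 26.
The practice exam must finish before group study (must start by hour 26). With a 9-hour duration, the practice exam must start by 26 − 9 = hour 17.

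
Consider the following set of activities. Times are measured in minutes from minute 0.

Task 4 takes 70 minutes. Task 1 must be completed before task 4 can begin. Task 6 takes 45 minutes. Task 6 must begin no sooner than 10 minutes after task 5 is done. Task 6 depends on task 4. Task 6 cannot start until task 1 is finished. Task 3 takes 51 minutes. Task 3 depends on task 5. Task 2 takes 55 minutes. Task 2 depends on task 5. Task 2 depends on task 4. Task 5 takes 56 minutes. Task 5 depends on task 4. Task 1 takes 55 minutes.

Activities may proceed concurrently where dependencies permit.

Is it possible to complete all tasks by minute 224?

No

Task 1 can start immediately at minute 0; it finishes at minute 55.
Task 4 cannot begin until task 1 (finishes minute 55). It runs from minute 55 to 55 + 70 = minute 125.
Task 5 waits on task 4 (finishes minute 125), so it starts at minute 125 and finishes at 125 + 56 = minute 181.
Task 6 cannot start until task 5 (finishes minute 181, plus 10-minute gap → minute 191); task 4 (finishes minute 125); task 1 (finishes minute 55). The controlling bound is minute 191, so task 6 finishes at 191 + 45 = minute 236.
Task 3 waits on task 5 (finishes minute 181), so it starts at minute 181 and finishes at 181 + 51 = minute 232.
Task 2 needs all of task 5 (finishes minute 181); task 4 (finishes minute 125). That puts its earliest start at minute 181; it finishes at 181 + 55 = minute 236.
The earliest everything can be done is minute 236, which is after the deadline of 224, so it is not possible.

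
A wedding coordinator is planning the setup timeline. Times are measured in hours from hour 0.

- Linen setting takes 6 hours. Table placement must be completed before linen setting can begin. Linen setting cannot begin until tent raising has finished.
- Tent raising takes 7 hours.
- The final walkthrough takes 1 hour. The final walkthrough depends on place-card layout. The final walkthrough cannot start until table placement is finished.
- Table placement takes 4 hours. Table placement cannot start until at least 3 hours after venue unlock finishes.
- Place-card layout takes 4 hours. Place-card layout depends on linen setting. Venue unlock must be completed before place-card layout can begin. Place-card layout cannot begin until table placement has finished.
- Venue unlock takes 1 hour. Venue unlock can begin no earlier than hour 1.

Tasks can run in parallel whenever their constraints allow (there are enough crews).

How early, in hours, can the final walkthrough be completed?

20

Nothing blocks tent raising, so it runs from hour 0 to hour 7.
Venue unlock cannot begin until its own release at hour 1. It runs from hour 1 to 1 + 1 = hour 2.
Table placement waits on venue unlock (finishes hour 2, plus 3-hour gap → hour 5), so it starts at hour 5 and finishes at 5 + 4 = hour 9.
Linen setting cannot start until table placement (finishes hour 9); tent raising (finishes hour 7). The controlling bound is hour 9, so linen setting finishes at 9 + 6 = hour 15.
Place-card layout cannot start until linen setting (finishes hour 15); venue unlock (finishes hour 2); table placement (finishes hour 9). The controlling bound is hour 15, so place-card layout finishes at 15 + 4 = hour 19.
For the final walkthrough: place-card layout (finishes hour 19); table placement (finishes hour 9). Taking the maximum gives a start of hour 19, and it finishes at 19 + 1 = hour 20.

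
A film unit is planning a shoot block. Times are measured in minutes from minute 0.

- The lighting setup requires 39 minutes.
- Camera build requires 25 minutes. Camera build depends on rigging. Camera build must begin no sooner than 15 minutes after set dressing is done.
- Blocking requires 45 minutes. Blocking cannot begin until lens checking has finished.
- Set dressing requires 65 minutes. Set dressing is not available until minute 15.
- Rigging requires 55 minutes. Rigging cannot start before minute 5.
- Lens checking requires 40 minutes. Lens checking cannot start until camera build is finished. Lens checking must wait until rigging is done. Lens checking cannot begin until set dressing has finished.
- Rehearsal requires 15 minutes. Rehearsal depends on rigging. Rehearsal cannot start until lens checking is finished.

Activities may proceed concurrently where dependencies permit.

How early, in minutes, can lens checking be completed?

160

Set dressing cannot begin until its own release at minute 15. It runs from minute 15 to 15 + 65 = minute 80.
After its own release at minute 5, rigging can start at minute 5 and finishes at minute 60.
For camera build: rigging (finishes minute 60); set dressing (finishes minute 80, plus 15-minute gap → minute 95). Taking the maximum gives a start of minute 95, and it finishes at 95 + 25 = minute 120.
Lens checking has to wait for camera build (finishes minute 120); rigging (finishes minute 60); set dressing (finishes minute 80). The latest of these is minute 120, so lens checking runs minute 120 to 120 + 40 = minute 160.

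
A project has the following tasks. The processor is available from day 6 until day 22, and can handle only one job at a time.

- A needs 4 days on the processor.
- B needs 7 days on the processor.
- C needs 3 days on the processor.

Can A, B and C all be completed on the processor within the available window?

The processor window is 22 − 6 = 16 days.
Running back to back, the jobs need 4 + 7 + 3 = 14 days on the processor.
Since 14 ≤ 16, they fit within the window.

Yes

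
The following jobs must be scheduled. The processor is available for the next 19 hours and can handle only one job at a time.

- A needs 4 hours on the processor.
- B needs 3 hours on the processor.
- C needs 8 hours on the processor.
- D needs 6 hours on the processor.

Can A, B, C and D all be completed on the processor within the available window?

No

Running back to back, the jobs need 4 + 3 + 8 + 6 = 21 hours on the processor.
Since 21 > 19, they cannot all fit.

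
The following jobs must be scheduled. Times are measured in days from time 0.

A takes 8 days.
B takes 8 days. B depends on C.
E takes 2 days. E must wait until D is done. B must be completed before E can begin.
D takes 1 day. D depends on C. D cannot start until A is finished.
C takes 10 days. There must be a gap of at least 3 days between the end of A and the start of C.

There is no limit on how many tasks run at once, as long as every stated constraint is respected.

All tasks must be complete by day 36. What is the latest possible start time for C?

To finish by day 36, E (duration 2) must start no later than day 34.
B feeds into E (must start by day 34); so B must finish by day 34 and therefore start by day 26.
D feeds into E (must start by day 34); so D must finish by day 34 and therefore start by day 33.
C feeds B (must start by day 26); D (must start by day 33). Taking the minimum, C must finish by day 26 and start by 26 − 10 = day 16.

16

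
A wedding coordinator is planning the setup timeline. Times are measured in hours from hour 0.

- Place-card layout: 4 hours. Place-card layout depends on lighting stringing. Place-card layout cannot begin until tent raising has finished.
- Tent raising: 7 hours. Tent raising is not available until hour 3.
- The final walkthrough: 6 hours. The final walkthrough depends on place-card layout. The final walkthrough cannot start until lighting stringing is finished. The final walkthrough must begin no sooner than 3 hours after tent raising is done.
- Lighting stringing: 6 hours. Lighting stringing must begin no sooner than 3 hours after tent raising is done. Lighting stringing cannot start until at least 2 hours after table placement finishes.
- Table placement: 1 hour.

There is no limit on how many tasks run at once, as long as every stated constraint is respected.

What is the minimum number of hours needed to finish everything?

29

Nothing blocks table placement, so it runs from hour 0 to hour 1.
Tent raising waits on its own release at hour 3, so it starts at hour 3 and finishes at 3 + 7 = hour 10.
For lighting stringing: tent raising (finishes hour 10, plus 3-hour gap → hour 13); table placement (finishes hour 1, plus 2-hour gap → hour 3). Taking the maximum gives a start of hour 13, and it finishes at 13 + 6 = hour 19.
Place-card layout needs all of lighting stringing (finishes hour 19); tent raising (finishes hour 10). That puts its earliest start at hour 19; it finishes at 19 + 4 = hour 23.
The final walkthrough cannot start until place-card layout (finishes hour 23); lighting stringing (finishes hour 19); tent raising (finishes hour 10, plus 3-hour gap → hour 13). The controlling bound is hour 23, so the final walkthrough finishes at 23 + 6 = hour 29.
All tasks are finished once the last one completes. Finish times: Tent raising at 10, Table placement at 1, Lighting stringing at 19, Place-card layout at 23, The final walkthrough at 29. The latest is hour 29.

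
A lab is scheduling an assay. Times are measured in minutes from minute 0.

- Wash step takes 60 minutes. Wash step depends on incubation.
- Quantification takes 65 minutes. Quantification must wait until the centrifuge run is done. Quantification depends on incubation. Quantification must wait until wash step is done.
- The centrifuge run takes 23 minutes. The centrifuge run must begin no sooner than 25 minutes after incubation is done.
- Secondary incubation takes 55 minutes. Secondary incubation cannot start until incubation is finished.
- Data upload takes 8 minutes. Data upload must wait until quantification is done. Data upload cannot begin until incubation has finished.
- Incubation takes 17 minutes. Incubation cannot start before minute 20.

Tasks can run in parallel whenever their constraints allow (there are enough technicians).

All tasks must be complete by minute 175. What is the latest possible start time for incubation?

25

To finish by minute 175, data upload (duration 8) must start no later than minute 167.
Quantification feeds into data upload (must start by minute 167); so quantification must finish by minute 167 and therefore start by minute 102.
Since quantification (must start by minute 102) depends on it, the centrifuge run must finish by minute 102. Backing off its 23-minute duration gives a latest start of minute 79.
Wash step must finish before quantification (must start by minute 102). With a 60-minute duration, wash step must start by 102 − 60 = minute 42.
Nothing follows secondary incubation; the deadline of minute 175 is its only limit. It must start by 175 − 55 = minute 120.
Incubation must finish in time for the centrifuge run (must start by minute 79, minus 25-minute gap → minute 54); wash step (must start by minute 42); secondary incubation (must start by minute 120); quantification (must start by minute 102); data upload (must start by minute 167). The tightest is minute 42, so incubation must start by 42 − 17 = minute 25.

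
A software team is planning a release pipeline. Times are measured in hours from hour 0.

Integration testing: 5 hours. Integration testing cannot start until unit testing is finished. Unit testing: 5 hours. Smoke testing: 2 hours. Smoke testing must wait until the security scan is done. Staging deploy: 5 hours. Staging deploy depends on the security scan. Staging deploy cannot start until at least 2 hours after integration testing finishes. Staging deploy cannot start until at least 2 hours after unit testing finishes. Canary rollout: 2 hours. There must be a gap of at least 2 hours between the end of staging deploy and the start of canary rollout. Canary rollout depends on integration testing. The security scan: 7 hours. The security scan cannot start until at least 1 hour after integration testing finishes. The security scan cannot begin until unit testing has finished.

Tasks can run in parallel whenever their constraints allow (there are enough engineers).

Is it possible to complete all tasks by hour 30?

Unit testing can start immediately at hour 0; it finishes at hour 5.
Integration testing waits on unit testing (finishes hour 5), so it starts at hour 5 and finishes at 5 + 5 = hour 10.
The security scan needs all of integration testing (finishes hour 10, plus 1-hour gap → hour 11); unit testing (finishes hour 5). That puts its earliest start at hour 11; it finishes at 11 + 7 = hour 18.
Smoke testing cannot begin until the security scan (finishes hour 18). It runs from hour 18 to 18 + 2 = hour 20.
For staging deploy: the security scan (finishes hour 18); integration testing (finishes hour 10, plus 2-hour gap → hour 12); unit testing (finishes hour 5, plus 2-hour gap → hour 7). Taking the maximum gives a start of hour 18, and it finishes at 18 + 5 = hour 23.
Canary rollout needs all of staging deploy (finishes hour 23, plus 2-hour gap → hour 25); integration testing (finishes hour 10). That puts its earliest start at hour 25; it finishes at 25 + 2 = hour 27.
Every task is finished by hour 27, which is no later than the deadline of 30, so the schedule is feasible.

Yes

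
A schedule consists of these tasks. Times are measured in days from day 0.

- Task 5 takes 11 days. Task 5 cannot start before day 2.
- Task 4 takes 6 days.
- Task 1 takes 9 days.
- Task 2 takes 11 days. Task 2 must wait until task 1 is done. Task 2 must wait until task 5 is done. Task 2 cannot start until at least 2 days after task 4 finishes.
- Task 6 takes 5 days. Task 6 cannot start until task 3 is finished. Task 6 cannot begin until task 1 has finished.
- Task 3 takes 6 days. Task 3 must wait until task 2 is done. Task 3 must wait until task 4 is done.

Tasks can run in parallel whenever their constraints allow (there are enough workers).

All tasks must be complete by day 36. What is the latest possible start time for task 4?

6

Task 6 must finish by day 36; it takes 5 days, so it must start by 36 − 5 = day 31.
Task 3 has to be done before task 6 (must start by day 31). That means finishing by day 31, i.e. starting by 31 − 6 = day 25.
Since task 3 (must start by day 25) depends on it, task 2 must finish by day 25. Backing off its 11-day duration gives a latest start of day 14.
For task 4: task 2 (must start by day 14, minus 2-day gap → day 12); task 3 (must start by day 25). The most restrictive is day 12; with a 6-day duration, task 4 must start by day 6.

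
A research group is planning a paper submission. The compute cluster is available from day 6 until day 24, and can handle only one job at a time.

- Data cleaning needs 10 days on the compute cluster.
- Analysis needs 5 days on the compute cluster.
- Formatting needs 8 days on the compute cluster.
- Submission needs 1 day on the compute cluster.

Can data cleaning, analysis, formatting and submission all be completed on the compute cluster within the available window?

No

The compute cluster window is 24 − 6 = 18 days.
Running back to back, the jobs need 10 + 5 + 8 + 1 = 24 days on the compute cluster.
Since 24 > 18, they cannot all fit.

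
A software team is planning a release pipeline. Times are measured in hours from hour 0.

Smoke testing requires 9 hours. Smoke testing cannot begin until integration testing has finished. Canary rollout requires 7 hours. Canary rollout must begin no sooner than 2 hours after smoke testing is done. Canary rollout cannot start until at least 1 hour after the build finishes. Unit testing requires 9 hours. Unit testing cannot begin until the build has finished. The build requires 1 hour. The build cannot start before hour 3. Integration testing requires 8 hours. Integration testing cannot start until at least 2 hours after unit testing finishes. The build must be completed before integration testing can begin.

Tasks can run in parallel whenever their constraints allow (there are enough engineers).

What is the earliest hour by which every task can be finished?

After its own release at hour 3, the build can start at hour 3 and finishes at hour 4.
After the build (finishes hour 4), unit testing can start at hour 4 and finishes at hour 13.
Integration testing has to wait for unit testing (finishes hour 13, plus 2-hour gap → hour 15); the build (finishes hour 4). The latest of these is hour 15, so integration testing runs hour 15 to 15 + 8 = hour 23.
Smoke testing waits on integration testing (finishes hour 23), so it starts at hour 23 and finishes at 23 + 9 = hour 32.
Canary rollout cannot start until smoke testing (finishes hour 32, plus 2-hour gap → hour 34); the build (finishes hour 4, plus 1-hour gap → hour 5). The controlling bound is hour 34, so canary rollout finishes at 34 + 7 = hour 41.
All tasks are finished once the last one completes. Finish times: The build at 4, Unit testing at 13, Integration testing at 23, Smoke testing at 32, Canary rollout at 41. The latest is hour 41.

41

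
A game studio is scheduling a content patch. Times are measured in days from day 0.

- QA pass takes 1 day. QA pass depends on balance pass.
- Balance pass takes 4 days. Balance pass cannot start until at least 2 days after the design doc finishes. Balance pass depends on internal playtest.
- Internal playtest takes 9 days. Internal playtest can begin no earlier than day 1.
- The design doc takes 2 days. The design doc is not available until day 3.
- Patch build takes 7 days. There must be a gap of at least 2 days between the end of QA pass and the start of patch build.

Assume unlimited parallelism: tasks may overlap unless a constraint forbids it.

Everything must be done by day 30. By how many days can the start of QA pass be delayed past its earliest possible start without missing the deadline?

After its own release at day 1, internal playtest can start at day 1 and finishes at day 10.
After its own release at day 3, the design doc can start at day 3 and finishes at day 5.
Balance pass has to wait for the design doc (finishes day 5, plus 2-day gap → day 7); internal playtest (finishes day 10). The latest of these is day 10, so balance pass runs day 10 to 10 + 4 = day 14.
QA pass waits on balance pass (finishes day 14), so it starts at day 14 and finishes at 14 + 1 = day 15.

Working backward from the deadline:
Patch build has no dependents, so it just needs to finish by day 30. Starting by 30 − 7 = day 23 achieves that.
QA pass feeds into patch build (must start by day 23, minus 2-day gap → day 21); so QA pass must finish by day 21 and therefore start by day 20.
So QA pass can start as early as day 14 and as late as day 20, giving 20 − 14 = 6 days of slack.

6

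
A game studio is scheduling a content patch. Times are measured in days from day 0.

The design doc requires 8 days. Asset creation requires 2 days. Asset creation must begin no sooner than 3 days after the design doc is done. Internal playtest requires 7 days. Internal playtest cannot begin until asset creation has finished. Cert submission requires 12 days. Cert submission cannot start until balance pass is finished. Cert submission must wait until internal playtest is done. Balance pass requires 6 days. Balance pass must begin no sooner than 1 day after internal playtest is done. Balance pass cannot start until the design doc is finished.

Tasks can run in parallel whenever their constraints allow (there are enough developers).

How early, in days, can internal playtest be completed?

Nothing blocks the design doc, so it runs from day 0 to day 8.
Asset creation cannot begin until the design doc (finishes day 8, plus 3-day gap → day 11). It runs from day 11 to 11 + 2 = day 13.
Internal playtest waits on asset creation (finishes day 13), so it starts at day 13 and finishes at 13 + 7 = day 20.

20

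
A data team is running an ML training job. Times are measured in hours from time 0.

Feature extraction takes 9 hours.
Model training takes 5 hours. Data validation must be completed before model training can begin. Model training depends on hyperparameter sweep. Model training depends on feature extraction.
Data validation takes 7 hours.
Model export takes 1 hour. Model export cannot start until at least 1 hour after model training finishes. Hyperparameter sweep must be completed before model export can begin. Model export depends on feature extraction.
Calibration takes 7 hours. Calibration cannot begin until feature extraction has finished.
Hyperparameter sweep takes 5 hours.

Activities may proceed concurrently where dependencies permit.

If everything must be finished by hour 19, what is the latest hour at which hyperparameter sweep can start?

Model export has no dependents, so it just needs to finish by hour 19. Starting by 19 − 1 = hour 18 achieves that.
Model training must finish before model export (must start by hour 18, minus 1-hour gap → hour 17). With a 5-hour duration, model training must start by 17 − 5 = hour 12.
Hyperparameter sweep must finish in time for model training (must start by hour 12); model export (must start by hour 18). The tightest is hour 12, so hyperparameter sweep must start by 12 − 5 = hour 7.

7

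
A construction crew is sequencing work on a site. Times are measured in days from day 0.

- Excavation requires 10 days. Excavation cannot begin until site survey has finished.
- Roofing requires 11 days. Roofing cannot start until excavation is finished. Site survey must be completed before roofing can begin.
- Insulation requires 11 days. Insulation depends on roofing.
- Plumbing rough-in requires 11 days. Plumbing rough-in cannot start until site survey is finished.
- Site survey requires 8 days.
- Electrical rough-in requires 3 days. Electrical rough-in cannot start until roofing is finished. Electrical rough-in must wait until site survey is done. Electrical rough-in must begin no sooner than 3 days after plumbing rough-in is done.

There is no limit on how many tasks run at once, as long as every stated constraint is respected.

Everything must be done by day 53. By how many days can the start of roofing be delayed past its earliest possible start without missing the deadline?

13

Site survey has no prerequisites, so it starts at day 0 and finishes at day 8.
After site survey (finishes day 8), excavation can start at day 8 and finishes at day 18.
Roofing has to wait for excavation (finishes day 18); site survey (finishes day 8). The latest of these is day 18, so roofing runs day 18 to 18 + 11 = day 29.

Working backward from the deadline:
Electrical rough-in has no dependents, so it just needs to finish by day 53. Starting by 53 − 3 = day 50 achieves that.
Insulation must finish by day 53; it takes 11 days, so it must start by 53 − 11 = day 42.
For roofing: electrical rough-in (must start by day 50); insulation (must start by day 42). The most restrictive is day 42; with an 11-day duration, roofing must start by day 31.
So roofing can start as early as day 18 and as late as day 31, giving 31 − 18 = 13 days of slack.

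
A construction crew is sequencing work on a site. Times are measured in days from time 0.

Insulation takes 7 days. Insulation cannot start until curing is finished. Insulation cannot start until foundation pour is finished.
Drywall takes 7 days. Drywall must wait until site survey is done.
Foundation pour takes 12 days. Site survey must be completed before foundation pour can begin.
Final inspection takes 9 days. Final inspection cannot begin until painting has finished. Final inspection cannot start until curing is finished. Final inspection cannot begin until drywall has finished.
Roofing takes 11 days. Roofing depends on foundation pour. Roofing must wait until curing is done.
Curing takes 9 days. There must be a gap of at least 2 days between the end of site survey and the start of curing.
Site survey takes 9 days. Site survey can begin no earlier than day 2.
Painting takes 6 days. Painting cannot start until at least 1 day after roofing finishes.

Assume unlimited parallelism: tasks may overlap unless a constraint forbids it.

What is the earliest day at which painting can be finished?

Site survey cannot begin until its own release at day 2. It runs from day 2 to 2 + 9 = day 11.
Curing cannot begin until site survey (finishes day 11, plus 2-day gap → day 13). It runs from day 13 to 13 + 9 = day 22.
Foundation pour waits on site survey (finishes day 11), so it starts at day 11 and finishes at 11 + 12 = day 23.
Roofing needs all of foundation pour (finishes day 23); curing (finishes day 22). That puts its earliest start at day 23; it finishes at 23 + 11 = day 34.
Painting cannot begin until roofing (finishes day 34, plus 1-day gap → day 35). It runs from day 35 to 35 + 6 = day 41.

41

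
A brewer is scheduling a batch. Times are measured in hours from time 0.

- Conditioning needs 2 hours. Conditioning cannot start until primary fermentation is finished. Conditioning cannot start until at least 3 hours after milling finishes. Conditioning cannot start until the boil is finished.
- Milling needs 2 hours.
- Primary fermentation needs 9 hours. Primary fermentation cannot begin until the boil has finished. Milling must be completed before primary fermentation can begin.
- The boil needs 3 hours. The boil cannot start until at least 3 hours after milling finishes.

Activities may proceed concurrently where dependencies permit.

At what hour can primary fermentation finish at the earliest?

17

Milling can start immediately at hour 0; it finishes at hour 2.
After milling (finishes hour 2, plus 3-hour gap → hour 5), the boil can start at hour 5 and finishes at hour 8.
For primary fermentation: the boil (finishes hour 8); milling (finishes hour 2). Taking the maximum gives a start of hour 8, and it finishes at 8 + 9 = hour 17.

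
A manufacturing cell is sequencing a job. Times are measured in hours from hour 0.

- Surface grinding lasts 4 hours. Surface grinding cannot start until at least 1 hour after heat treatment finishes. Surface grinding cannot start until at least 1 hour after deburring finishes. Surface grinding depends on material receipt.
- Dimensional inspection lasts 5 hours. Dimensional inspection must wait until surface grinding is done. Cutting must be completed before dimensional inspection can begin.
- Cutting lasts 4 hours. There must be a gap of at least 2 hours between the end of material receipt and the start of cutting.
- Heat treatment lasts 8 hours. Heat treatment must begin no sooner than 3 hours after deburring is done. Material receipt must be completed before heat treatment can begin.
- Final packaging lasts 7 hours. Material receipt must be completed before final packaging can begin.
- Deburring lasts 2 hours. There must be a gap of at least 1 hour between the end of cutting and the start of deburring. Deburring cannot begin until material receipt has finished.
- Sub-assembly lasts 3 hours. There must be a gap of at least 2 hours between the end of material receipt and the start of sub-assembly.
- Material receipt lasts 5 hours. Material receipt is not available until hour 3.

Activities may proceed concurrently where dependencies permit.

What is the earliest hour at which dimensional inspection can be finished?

38

Material receipt waits on its own release at hour 3, so it starts at hour 3 and finishes at 3 + 5 = hour 8.
After material receipt (finishes hour 8, plus 2-hour gap → hour 10), cutting can start at hour 10 and finishes at hour 14.
Deburring cannot start until cutting (finishes hour 14, plus 1-hour gap → hour 15); material receipt (finishes hour 8). The controlling bound is hour 15, so deburring finishes at 15 + 2 = hour 17.
Heat treatment has to wait for deburring (finishes hour 17, plus 3-hour gap → hour 20); material receipt (finishes hour 8). The latest of these is hour 20, so heat treatment runs hour 20 to 20 + 8 = hour 28.
Surface grinding cannot start until heat treatment (finishes hour 28, plus 1-hour gap → hour 29); deburring (finishes hour 17, plus 1-hour gap → hour 18); material receipt (finishes hour 8). The controlling bound is hour 29, so surface grinding finishes at 29 + 4 = hour 33.
For dimensional inspection: surface grinding (finishes hour 33); cutting (finishes hour 14). Taking the maximum gives a start of hour 33, and it finishes at 33 + 5 = hour 38.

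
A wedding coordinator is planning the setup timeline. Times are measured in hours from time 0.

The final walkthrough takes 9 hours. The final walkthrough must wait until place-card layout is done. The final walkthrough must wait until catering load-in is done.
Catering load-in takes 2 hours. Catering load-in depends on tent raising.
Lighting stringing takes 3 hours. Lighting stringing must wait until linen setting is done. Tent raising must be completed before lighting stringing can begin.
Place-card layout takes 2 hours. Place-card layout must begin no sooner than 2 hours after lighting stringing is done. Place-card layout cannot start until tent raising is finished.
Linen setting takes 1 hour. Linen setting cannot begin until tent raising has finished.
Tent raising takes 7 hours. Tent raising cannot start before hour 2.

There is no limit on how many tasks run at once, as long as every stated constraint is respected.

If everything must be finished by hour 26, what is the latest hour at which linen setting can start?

9

To finish by hour 26, the final walkthrough (duration 9) must start no later than hour 17.
Place-card layout must finish before the final walkthrough (must start by hour 17). With a 2-hour duration, place-card layout must start by 17 − 2 = hour 15.
Since place-card layout (must start by hour 15, minus 2-hour gap → hour 13) depends on it, lighting stringing must finish by hour 13. Backing off its 3-hour duration gives a latest start of hour 10.
Linen setting has to be done before lighting stringing (must start by hour 10). That means finishing by hour 10, i.e. starting by 10 − 1 = hour 9.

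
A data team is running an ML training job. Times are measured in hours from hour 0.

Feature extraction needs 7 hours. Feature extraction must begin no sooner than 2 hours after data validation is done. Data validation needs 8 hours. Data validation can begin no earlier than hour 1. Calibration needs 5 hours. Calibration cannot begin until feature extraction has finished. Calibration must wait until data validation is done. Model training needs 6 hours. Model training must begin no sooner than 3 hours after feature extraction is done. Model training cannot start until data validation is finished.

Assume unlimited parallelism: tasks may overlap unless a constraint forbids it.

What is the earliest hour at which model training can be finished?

Data validation cannot begin until its own release at hour 1. It runs from hour 1 to 1 + 8 = hour 9.
After data validation (finishes hour 9, plus 2-hour gap → hour 11), feature extraction can start at hour 11 and finishes at hour 18.
Model training has to wait for feature extraction (finishes hour 18, plus 3-hour gap → hour 21); data validation (finishes hour 9). The latest of these is hour 21, so model training runs hour 21 to 21 + 6 = hour 27.

27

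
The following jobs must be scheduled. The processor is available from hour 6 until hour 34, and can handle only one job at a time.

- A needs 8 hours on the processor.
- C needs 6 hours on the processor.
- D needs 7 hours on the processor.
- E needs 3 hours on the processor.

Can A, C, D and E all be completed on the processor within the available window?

The processor window is 34 − 6 = 28 hours.
Running back to back, the jobs need 8 + 6 + 7 + 3 = 24 hours on the processor.
Since 24 ≤ 28, they fit within the window.

Yes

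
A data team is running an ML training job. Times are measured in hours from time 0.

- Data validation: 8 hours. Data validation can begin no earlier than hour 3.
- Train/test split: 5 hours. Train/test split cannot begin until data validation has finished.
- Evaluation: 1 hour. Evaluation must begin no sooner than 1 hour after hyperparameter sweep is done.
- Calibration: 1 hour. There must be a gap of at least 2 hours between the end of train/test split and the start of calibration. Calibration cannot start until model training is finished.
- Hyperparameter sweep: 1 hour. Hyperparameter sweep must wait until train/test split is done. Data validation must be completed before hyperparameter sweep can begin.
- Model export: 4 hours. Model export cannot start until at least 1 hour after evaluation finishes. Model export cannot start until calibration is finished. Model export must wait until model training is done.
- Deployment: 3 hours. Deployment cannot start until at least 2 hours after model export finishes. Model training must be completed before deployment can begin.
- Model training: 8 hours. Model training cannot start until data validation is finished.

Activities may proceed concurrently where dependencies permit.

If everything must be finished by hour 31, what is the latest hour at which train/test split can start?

Nothing follows deployment; the deadline of hour 31 is its only limit. It must start by 31 − 3 = hour 28.
Since deployment (must start by hour 28, minus 2-hour gap → hour 26) depends on it, model export must finish by hour 26. Backing off its 4-hour duration gives a latest start of hour 22.
Evaluation has to be done before model export (must start by hour 22, minus 1-hour gap → hour 21). That means finishing by hour 21, i.e. starting by 21 − 1 = hour 20.
Since evaluation (must start by hour 20, minus 1-hour gap → hour 19) depends on it, hyperparameter sweep must finish by hour 19. Backing off its 1-hour duration gives a latest start of hour 18.
Calibration has to be done before model export (must start by hour 22). That means finishing by hour 22, i.e. starting by 22 − 1 = hour 21.
For train/test split: hyperparameter sweep (must start by hour 18); calibration (must start by hour 21, minus 2-hour gap → hour 19). The most restrictive is hour 18; with a 5-hour duration, train/test split must start by hour 13.

13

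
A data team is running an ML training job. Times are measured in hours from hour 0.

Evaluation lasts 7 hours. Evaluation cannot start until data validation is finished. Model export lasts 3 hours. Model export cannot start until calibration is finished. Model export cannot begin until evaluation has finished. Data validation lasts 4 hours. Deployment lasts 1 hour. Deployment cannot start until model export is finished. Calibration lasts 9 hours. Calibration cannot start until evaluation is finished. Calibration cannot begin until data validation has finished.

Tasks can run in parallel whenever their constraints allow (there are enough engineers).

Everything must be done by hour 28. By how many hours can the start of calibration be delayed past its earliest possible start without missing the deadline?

4

Nothing blocks data validation, so it runs from hour 0 to hour 4.
Evaluation waits on data validation (finishes hour 4), so it starts at hour 4 and finishes at 4 + 7 = hour 11.
Calibration cannot start until evaluation (finishes hour 11); data validation (finishes hour 4). The controlling bound is hour 11, so calibration finishes at 11 + 9 = hour 20.

Working backward from the deadline:
To finish by hour 28, deployment (duration 1) must start no later than hour 27.
Model export has to be done before deployment (must start by hour 27). That means finishing by hour 27, i.e. starting by 27 − 3 = hour 24.
Calibration feeds into model export (must start by hour 24); so calibration must finish by hour 24 and therefore start by hour 15.
So calibration can start as early as hour 11 and as late as hour 15, giving 15 − 11 = 4 hours of slack.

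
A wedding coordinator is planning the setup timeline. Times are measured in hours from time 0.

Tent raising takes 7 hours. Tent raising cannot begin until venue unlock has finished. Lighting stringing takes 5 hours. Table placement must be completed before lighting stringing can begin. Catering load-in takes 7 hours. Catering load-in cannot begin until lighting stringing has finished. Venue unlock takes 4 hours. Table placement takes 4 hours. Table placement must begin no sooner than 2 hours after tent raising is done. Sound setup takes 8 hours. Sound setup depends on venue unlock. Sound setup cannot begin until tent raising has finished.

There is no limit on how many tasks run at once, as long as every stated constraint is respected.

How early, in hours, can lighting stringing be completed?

Nothing blocks venue unlock, so it runs from hour 0 to hour 4.
After venue unlock (finishes hour 4), tent raising can start at hour 4 and finishes at hour 11.
After tent raising (finishes hour 11, plus 2-hour gap → hour 13), table placement can start at hour 13 and finishes at hour 17.
Lighting stringing waits on table placement (finishes hour 17), so it starts at hour 17 and finishes at 17 + 5 = hour 22.

22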